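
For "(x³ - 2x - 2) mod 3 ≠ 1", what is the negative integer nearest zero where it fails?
Testing negative integers from -1 downward:
x = -1: LHS = ((-1)³ - 2·(-1) - 2) mod 3 = (-1) mod 3 = 2; 2 ≠ 1 — holds
x = -2: LHS = ((-2)³ - 2·(-2) - 2) mod 3 = (-6) mod 3 = 0; 0 ≠ 1 — holds
x = -3: LHS = ((-3)³ - 2·(-3) - 2) mod 3 = (-23) mod 3 = 1; 1 ≠ 1 — FAILS  ← closest negative counterexample to 0

Answer: x = -3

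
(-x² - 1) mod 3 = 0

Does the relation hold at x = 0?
x = 0: LHS = (-0² - 1) mod 3 = (-1) mod 3 = 2; 2 = 0 — FAILS

The relation fails at x = 0, so x = 0 is a counterexample.

Answer: No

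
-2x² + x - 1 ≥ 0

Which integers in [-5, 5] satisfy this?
Over all integers in [-5, 5], LHS − RHS is largest at x = 0, where it equals -1:
x = 0: LHS = -2·0² + 0 - 1 = -1; -1 ≥ 0 — FAILS
At the ends of the range:
x = -5: LHS = -2·(-5)² + (-5) - 1 = -56; -56 ≥ 0 — FAILS
x = 5: LHS = -2·5² + 5 - 1 = -46; -46 ≥ 0 — FAILS
Hence LHS − RHS is never zero or positive, i.e. LHS < RHS throughout, so the claimed relation (≥) fails for every integer in [-5, 5].

Answer: None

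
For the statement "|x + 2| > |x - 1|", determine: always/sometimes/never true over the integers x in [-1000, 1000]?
Holds at x = 0: LHS = |0 + 2| = |2| = 2, RHS = |0 - 1| = |-1| = 1; 2 > 1 — holds
Fails at x = -1: LHS = |(-1) + 2| = |1| = 1, RHS = |(-1) - 1| = |-2| = 2; 1 > 2 — FAILS
It is satisfied by some integers in the range but not all.

Answer: Sometimes true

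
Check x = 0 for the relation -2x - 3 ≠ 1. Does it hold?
x = 0: LHS = -2·0 - 3 = -3; -3 ≠ 1 — holds

The relation is satisfied at x = 0.

Answer: Yes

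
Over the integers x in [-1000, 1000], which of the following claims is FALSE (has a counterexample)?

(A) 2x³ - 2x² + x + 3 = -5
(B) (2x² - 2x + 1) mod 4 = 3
(A) x = 0: LHS = 2·0³ - 2·0² + 0 + 3 = 3; 3 = -5 — FAILS
(B) x = 0: LHS = (2·0² - 2·0 + 1) mod 4 = 1 mod 4 = 1; 1 = 3 — FAILS

Answer: Both A and B are false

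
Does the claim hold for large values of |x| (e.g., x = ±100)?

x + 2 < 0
x = 100: LHS = 100 + 2 = 102; 102 < 0 — FAILS
x = -100: LHS = (-100) + 2 = -98; -98 < 0 — holds

Answer: Partially: fails for x = 100, holds for x = -100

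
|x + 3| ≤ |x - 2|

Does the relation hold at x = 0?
x = 0: LHS = |0 + 3| = |3| = 3, RHS = |0 - 2| = |-2| = 2; 3 ≤ 2 — FAILS

The relation fails at x = 0, so x = 0 is a counterexample.

Answer: No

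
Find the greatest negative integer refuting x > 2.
Testing negative integers from -1 downward:
x = -1: -1 > 2 — FAILS  ← closest negative counterexample to 0

Answer: x = -1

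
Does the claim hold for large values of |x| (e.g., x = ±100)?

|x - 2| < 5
x = 100: LHS = |100 - 2| = |98| = 98; 98 < 5 — FAILS
x = -100: LHS = |(-100) - 2| = |-102| = 102; 102 < 5 — FAILS

Answer: No, fails for both x = 100 and x = -100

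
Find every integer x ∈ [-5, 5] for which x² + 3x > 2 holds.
Holds for: {-5, -4, 1, 2, 3, 4, 5}
Fails for: {-3, -2, -1, 0}

Answer: {-5, -4, 1, 2, 3, 4, 5}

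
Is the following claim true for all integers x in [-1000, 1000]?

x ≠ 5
The claim fails at x = 5:
x = 5: 5 ≠ 5 — FAILS

Because a single integer refutes it, the statement is false.

Answer: False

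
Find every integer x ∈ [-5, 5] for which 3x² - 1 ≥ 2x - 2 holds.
Over all integers in [-5, 5], LHS − RHS is smallest at x = 0, where it equals 1:
x = 0: LHS = 3·0² - 1 = -1, RHS = 2·0 - 2 = -2; -1 ≥ -2 — holds
At the ends of the range:
x = -5: LHS = 3·(-5)² - 1 = 74, RHS = 2·(-5) - 2 = -12; 74 ≥ -12 — holds
x = 5: LHS = 3·5² - 1 = 74, RHS = 2·5 - 2 = 8; 74 ≥ 8 — holds
Hence LHS − RHS is never negative, i.e. LHS ≥ RHS throughout, so the relation holds for every integer in [-5, 5].

Answer: All integers in [-5, 5]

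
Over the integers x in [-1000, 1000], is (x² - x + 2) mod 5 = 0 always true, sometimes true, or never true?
For a polynomial with integer coefficients, its value mod 5 depends only on x mod 5, so it suffices to check one representative of each residue class, x = 0, 1, 2, 3, 4:
x = 0: LHS = (0² - 0 + 2) mod 5 = 2 mod 5 = 2; 2 = 0 — FAILS
x = 1: LHS = (1² - 1 + 2) mod 5 = 2 mod 5 = 2; 2 = 0 — FAILS
x = 2: LHS = (2² - 2 + 2) mod 5 = 4 mod 5 = 4; 4 = 0 — FAILS
x = 3: LHS = (3² - 3 + 2) mod 5 = 8 mod 5 = 3; 3 = 0 — FAILS
x = 4: LHS = (4² - 4 + 2) mod 5 = 14 mod 5 = 4; 4 = 0 — FAILS
The relation fails in every residue class, so the claimed relation (=) fails for every integer in [-1000, 1000].

No integer in the range satisfies it.

Answer: Never true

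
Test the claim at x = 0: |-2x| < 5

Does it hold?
x = 0: LHS = |-2·0| = |0| = 0; 0 < 5 — holds

The relation is satisfied at x = 0.

Answer: Yes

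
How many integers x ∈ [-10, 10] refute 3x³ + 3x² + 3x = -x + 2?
Counterexamples in [-10, 10]: {-10, -9, -8, -7, -6, -5, -4, -3, -2, -1, 0, 1, 2, 3, 4, 5, 6, 7, 8, 9, 10}.

Counting them gives 21 values.

Answer: 21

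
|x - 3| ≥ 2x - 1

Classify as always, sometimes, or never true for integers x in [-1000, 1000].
Holds at x = 0: LHS = |0 - 3| = |-3| = 3, RHS = 2·0 - 1 = -1; 3 ≥ -1 — holds
Fails at x = 2: LHS = |2 - 3| = |-1| = 1, RHS = 2·2 - 1 = 3; 1 ≥ 3 — FAILS
It is satisfied by some integers in the range but not all.

Answer: Sometimes true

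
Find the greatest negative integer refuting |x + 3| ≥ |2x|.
Testing negative integers from -1 downward:
x = -1: LHS = |(-1) + 3| = |2| = 2, RHS = |2·(-1)| = |-2| = 2; 2 ≥ 2 — holds
x = -2: LHS = |(-2) + 3| = |1| = 1, RHS = |2·(-2)| = |-4| = 4; 1 ≥ 4 — FAILS  ← closest negative counterexample to 0

Answer: x = -2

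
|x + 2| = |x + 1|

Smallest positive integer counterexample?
Testing positive integers:
x = 1: LHS = |1 + 2| = |3| = 3, RHS = |1 + 1| = |2| = 2; 3 = 2 — FAILS  ← smallest positive counterexample

Answer: x = 1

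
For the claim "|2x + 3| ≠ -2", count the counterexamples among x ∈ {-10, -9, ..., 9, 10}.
An absolute value is never negative, so the left side is ≥ 0 for every x, while the right side is -2. Tightest case in [-10, 10] is x = -1:
x = -1: LHS = |2·(-1) + 3| = |1| = 1; 1 ≠ -2 — holds
Hence LHS − RHS is never 0, i.e. the two sides are never equal, so the relation holds for every integer in [-10, 10].

No counterexample appears in that range.

Answer: 0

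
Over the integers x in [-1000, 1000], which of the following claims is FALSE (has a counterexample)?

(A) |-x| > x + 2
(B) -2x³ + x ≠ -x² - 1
(A) x = 0: LHS = |-0| = |0| = 0, RHS = 0 + 2 = 2; 0 > 2 — FAILS

(B) Track d = LHS − RHS over the integers in [-1000, 1000]. Equality would need d = 0, but d changes sign only between consecutive integers, jumping over 0:
x = 1: LHS = -2·1³ + 1 = -1, RHS = -1² - 1 = -2; -1 ≠ -2 — holds  (d = 1)
x = 2: LHS = -2·2³ + 2 = -14, RHS = -2² - 1 = -5; -14 ≠ -5 — holds  (d = -9)
Away from these crossings d keeps a constant sign, and checking every integer in [-1000, 1000] confirms d ≠ 0 throughout. Hence the two sides are never equal, so the relation holds for every integer in [-1000, 1000].

Only (A) has a counterexample.

Answer: A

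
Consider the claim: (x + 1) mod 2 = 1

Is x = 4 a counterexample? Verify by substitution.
Substitute x = 4 into the relation:
x = 4: LHS = (4 + 1) mod 2 = 5 mod 2 = 1; 1 = 1 — holds

The claim holds here, so x = 4 is not a counterexample. (A counterexample exists elsewhere, e.g. x = 1.)

Answer: No, x = 4 is not a counterexample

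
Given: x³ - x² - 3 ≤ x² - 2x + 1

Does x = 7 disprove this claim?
Substitute x = 7 into the relation:
x = 7: LHS = 7³ - 7² - 3 = 291, RHS = 7² - 2·7 + 1 = 36; 291 ≤ 36 — FAILS

Since the claim fails at x = 7, this value is a counterexample.

Answer: Yes, x = 7 is a counterexample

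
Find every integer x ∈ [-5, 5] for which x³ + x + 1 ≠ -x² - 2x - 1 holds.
Track d = LHS − RHS over the integers in [-5, 5]. Equality would need d = 0, but d changes sign only between consecutive integers, jumping over 0:
x = -1: LHS = (-1)³ + (-1) + 1 = -1, RHS = -(-1)² - 2·(-1) - 1 = 0; -1 ≠ 0 — holds  (d = -1)
x = 0: LHS = 0³ + 0 + 1 = 1, RHS = -0² - 2·0 - 1 = -1; 1 ≠ -1 — holds  (d = 2)
Away from these crossings d keeps a constant sign, and checking every integer in [-5, 5] confirms d ≠ 0 throughout. Hence the two sides are never equal, so the relation holds for every integer in [-5, 5].

Answer: All integers in [-5, 5]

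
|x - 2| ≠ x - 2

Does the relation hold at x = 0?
x = 0: LHS = |0 - 2| = |-2| = 2, RHS = 0 - 2 = -2; 2 ≠ -2 — holds

The relation is satisfied at x = 0.

Answer: Yes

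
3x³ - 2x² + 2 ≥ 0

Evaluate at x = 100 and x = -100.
x = 100: LHS = 3·100³ - 2·100² + 2 = 2980002; 2980002 ≥ 0 — holds
x = -100: LHS = 3·(-100)³ - 2·(-100)² + 2 = -3019998; -3019998 ≥ 0 — FAILS

Answer: Partially: holds for x = 100, fails for x = -100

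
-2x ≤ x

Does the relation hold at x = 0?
x = 0: LHS = -2·0 = 0; 0 ≤ 0 — holds

The relation is satisfied at x = 0.

Answer: Yes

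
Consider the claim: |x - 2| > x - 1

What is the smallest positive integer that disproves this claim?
Testing positive integers:
x = 1: LHS = |1 - 2| = |-1| = 1, RHS = 1 - 1 = 0; 1 > 0 — holds
x = 2: LHS = |2 - 2| = |0| = 0, RHS = 2 - 1 = 1; 0 > 1 — FAILS  ← smallest positive counterexample

Answer: x = 2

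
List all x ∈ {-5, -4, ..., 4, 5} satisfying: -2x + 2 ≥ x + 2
Holds for: {-5, -4, -3, -2, -1, 0}
Fails for: {1, 2, 3, 4, 5}

Answer: {-5, -4, -3, -2, -1, 0}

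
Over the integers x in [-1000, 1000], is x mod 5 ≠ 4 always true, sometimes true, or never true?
Holds at x = 0: LHS = 0 mod 5 = 0; 0 ≠ 4 — holds
Fails at x = -1: LHS = (-1) mod 5 = 4; 4 ≠ 4 — FAILS
It is satisfied by some integers in the range but not all.

Answer: Sometimes true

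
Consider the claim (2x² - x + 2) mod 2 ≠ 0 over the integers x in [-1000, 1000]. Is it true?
The claim fails at x = 0:
x = 0: LHS = (2·0² - 0 + 2) mod 2 = 2 mod 2 = 0; 0 ≠ 0 — FAILS

Because a single integer refutes it, the statement is false.

Answer: False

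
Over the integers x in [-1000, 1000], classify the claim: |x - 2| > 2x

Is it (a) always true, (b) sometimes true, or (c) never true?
Holds at x = 0: LHS = |0 - 2| = |-2| = 2, RHS = 2·0 = 0; 2 > 0 — holds
Fails at x = 1: LHS = |1 - 2| = |-1| = 1, RHS = 2·1 = 2; 1 > 2 — FAILS
It is satisfied by some integers in the range but not all.

Answer: Sometimes true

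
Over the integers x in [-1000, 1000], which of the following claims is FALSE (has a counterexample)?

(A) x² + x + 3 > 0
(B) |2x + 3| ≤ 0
(A) Over all integers in [-1000, 1000], LHS − RHS is smallest at x = 0, where it equals 3:
x = 0: LHS = 0² + 0 + 3 = 3; 3 > 0 — holds
At the ends of the range:
x = -1000: LHS = (-1000)² + (-1000) + 3 = 999003; 999003 > 0 — holds
x = 1000: LHS = 1000² + 1000 + 3 = 1001003; 1001003 > 0 — holds
Hence LHS − RHS is never zero or negative, i.e. LHS > RHS throughout, so the relation holds for every integer in [-1000, 1000].

(B) x = 0: LHS = |2·0 + 3| = |3| = 3; 3 ≤ 0 — FAILS

Only (B) has a counterexample.

Answer: B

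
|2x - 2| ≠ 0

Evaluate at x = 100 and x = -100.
x = 100: LHS = |2·100 - 2| = |198| = 198; 198 ≠ 0 — holds
x = -100: LHS = |2·(-100) - 2| = |-202| = 202; 202 ≠ 0 — holds

Answer: Yes, holds for both x = 100 and x = -100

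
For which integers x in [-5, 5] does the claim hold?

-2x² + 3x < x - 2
Holds for: {-5, -4, -3, -2, -1, 2, 3, 4, 5}
Fails for: {0, 1}

Answer: {-5, -4, -3, -2, -1, 2, 3, 4, 5}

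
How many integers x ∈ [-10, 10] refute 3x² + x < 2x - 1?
Counterexamples in [-10, 10]: {-10, -9, -8, -7, -6, -5, -4, -3, -2, -1, 0, 1, 2, 3, 4, 5, 6, 7, 8, 9, 10}.

Counting them gives 21 values.

Answer: 21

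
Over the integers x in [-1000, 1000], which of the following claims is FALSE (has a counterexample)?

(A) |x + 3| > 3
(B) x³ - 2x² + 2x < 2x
(A) x = 0: LHS = |0 + 3| = |3| = 3; 3 > 3 — FAILS
(B) x = 0: LHS = 0³ - 2·0² + 2·0 = 0, RHS = 2·0 = 0; 0 < 0 — FAILS

Answer: Both A and B are false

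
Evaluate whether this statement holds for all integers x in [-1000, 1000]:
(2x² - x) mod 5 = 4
The claim fails at x = 0:
x = 0: LHS = (2·0² - 0) mod 5 = 0 mod 5 = 0; 0 = 4 — FAILS

Because a single integer refutes it, the statement is false.

Answer: False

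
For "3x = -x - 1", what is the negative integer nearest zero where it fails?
Testing negative integers from -1 downward:
x = -1: LHS = 3·(-1) = -3, RHS = -(-1) - 1 = 0; -3 = 0 — FAILS  ← closest negative counterexample to 0

Answer: x = -1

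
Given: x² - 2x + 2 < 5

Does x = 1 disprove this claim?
Substitute x = 1 into the relation:
x = 1: LHS = 1² - 2·1 + 2 = 1; 1 < 5 — holds

The claim holds here, so x = 1 is not a counterexample. (A counterexample exists elsewhere, e.g. x = -1.)

Answer: No, x = 1 is not a counterexample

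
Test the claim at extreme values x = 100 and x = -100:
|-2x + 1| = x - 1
x = 100: LHS = |-2·100 + 1| = |-199| = 199, RHS = 100 - 1 = 99; 199 = 99 — FAILS
x = -100: LHS = |-2·(-100) + 1| = |201| = 201, RHS = (-100) - 1 = -101; 201 = -101 — FAILS

Answer: No, fails for both x = 100 and x = -100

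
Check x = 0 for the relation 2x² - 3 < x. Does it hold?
x = 0: LHS = 2·0² - 3 = -3; -3 < 0 — holds

The relation is satisfied at x = 0.

Answer: Yes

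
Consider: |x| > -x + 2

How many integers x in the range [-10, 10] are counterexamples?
Counterexamples in [-10, 10]: {-10, -9, -8, -7, -6, -5, -4, -3, -2, -1, 0, 1}.

Counting them gives 12 values.

Answer: 12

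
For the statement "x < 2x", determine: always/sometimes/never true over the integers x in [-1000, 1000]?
Holds at x = 1: RHS = 2·1 = 2; 1 < 2 — holds
Fails at x = 0: RHS = 2·0 = 0; 0 < 0 — FAILS
It is satisfied by some integers in the range but not all.

Answer: Sometimes true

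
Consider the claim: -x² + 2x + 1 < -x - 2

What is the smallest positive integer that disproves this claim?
Testing positive integers:
x = 1: LHS = -1² + 2·1 + 1 = 2, RHS = -1 - 2 = -3; 2 < -3 — FAILS  ← smallest positive counterexample

Answer: x = 1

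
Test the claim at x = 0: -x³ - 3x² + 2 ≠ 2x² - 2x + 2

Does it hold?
x = 0: LHS = -0³ - 3·0² + 2 = 2, RHS = 2·0² - 2·0 + 2 = 2; 2 ≠ 2 — FAILS

The relation fails at x = 0, so x = 0 is a counterexample.

Answer: No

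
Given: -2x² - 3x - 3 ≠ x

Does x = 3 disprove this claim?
Substitute x = 3 into the relation:
x = 3: LHS = -2·3² - 3·3 - 3 = -30; -30 ≠ 3 — holds

The relation holds at x = 3, so it is not a counterexample.

Answer: No, x = 3 is not a counterexample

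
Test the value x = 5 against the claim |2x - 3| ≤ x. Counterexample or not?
Substitute x = 5 into the relation:
x = 5: LHS = |2·5 - 3| = |7| = 7; 7 ≤ 5 — FAILS

Since the claim fails at x = 5, this value is a counterexample.

Answer: Yes, x = 5 is a counterexample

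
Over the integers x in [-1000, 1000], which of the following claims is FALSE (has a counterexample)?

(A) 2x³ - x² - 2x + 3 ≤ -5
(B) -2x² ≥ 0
(A) x = 0: LHS = 2·0³ - 0² - 2·0 + 3 = 3; 3 ≤ -5 — FAILS
(B) x = 1: LHS = -2·1² = -2; -2 ≥ 0 — FAILS

Answer: Both A and B are false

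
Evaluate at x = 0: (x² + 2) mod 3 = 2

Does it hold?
x = 0: LHS = (0² + 2) mod 3 = 2 mod 3 = 2; 2 = 2 — holds

The relation is satisfied at x = 0.

Answer: Yes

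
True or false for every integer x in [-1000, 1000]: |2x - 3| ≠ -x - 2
Over all integers in [-1000, 1000], LHS − RHS is always positive; it is smallest at x = 1, where it equals 4:
x = 1: LHS = |2·1 - 3| = |-1| = 1, RHS = -1 - 2 = -3; 1 ≠ -3 — holds
At the ends of the range:
x = -1000: LHS = |2·(-1000) - 3| = |-2003| = 2003, RHS = -(-1000) - 2 = 998; 2003 ≠ 998 — holds
x = 1000: LHS = |2·1000 - 3| = |1997| = 1997, RHS = -1000 - 2 = -1002; 1997 ≠ -1002 — holds
Hence LHS − RHS is never 0, i.e. the two sides are never equal, so the relation holds for every integer in [-1000, 1000].

No counterexample exists.

Answer: True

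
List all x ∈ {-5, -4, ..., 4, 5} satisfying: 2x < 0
Holds for: {-5, -4, -3, -2, -1}
Fails for: {0, 1, 2, 3, 4, 5}

Answer: {-5, -4, -3, -2, -1}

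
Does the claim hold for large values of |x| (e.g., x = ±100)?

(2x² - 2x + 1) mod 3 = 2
x = 100: LHS = (2·100² - 2·100 + 1) mod 3 = 19801 mod 3 = 1; 1 = 2 — FAILS
x = -100: LHS = (2·(-100)² - 2·(-100) + 1) mod 3 = 20201 mod 3 = 2; 2 = 2 — holds

Answer: Partially: fails for x = 100, holds for x = -100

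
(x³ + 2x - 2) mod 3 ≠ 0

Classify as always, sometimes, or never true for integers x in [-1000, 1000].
For a polynomial with integer coefficients, its value mod 3 depends only on x mod 3, so it suffices to check one representative of each residue class, x = 0, 1, 2:
x = 0: LHS = (0³ + 2·0 - 2) mod 3 = (-2) mod 3 = 1; 1 ≠ 0 — holds
x = 1: LHS = (1³ + 2·1 - 2) mod 3 = 1 mod 3 = 1; 1 ≠ 0 — holds
x = 2: LHS = (2³ + 2·2 - 2) mod 3 = 10 mod 3 = 1; 1 ≠ 0 — holds
The relation holds in every residue class, so the relation holds for every integer in [-1000, 1000].

No counterexample exists.

Answer: Always true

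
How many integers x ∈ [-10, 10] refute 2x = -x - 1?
Counterexamples in [-10, 10]: {-10, -9, -8, -7, -6, -5, -4, -3, -2, -1, 0, 1, 2, 3, 4, 5, 6, 7, 8, 9, 10}.

Counting them gives 21 values.

Answer: 21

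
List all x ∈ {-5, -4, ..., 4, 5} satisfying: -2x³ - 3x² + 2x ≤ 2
Holds for: {-2, -1, 0, 1, 2, 3, 4, 5}
Fails for: {-5, -4, -3}

Answer: {-2, -1, 0, 1, 2, 3, 4, 5}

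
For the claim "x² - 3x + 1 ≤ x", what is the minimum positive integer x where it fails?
Testing positive integers:
x = 1: LHS = 1² - 3·1 + 1 = -1; -1 ≤ 1 — holds
x = 2: LHS = 2² - 3·2 + 1 = -1; -1 ≤ 2 — holds
x = 3: LHS = 3² - 3·3 + 1 = 1; 1 ≤ 3 — holds
x = 4: LHS = 4² - 3·4 + 1 = 5; 5 ≤ 4 — FAILS  ← smallest positive counterexample

Answer: x = 4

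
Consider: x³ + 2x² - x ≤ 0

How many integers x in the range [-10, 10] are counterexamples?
Counterexamples in [-10, 10]: {-2, -1, 1, 2, 3, 4, 5, 6, 7, 8, 9, 10}.

Counting them gives 12 values.

Answer: 12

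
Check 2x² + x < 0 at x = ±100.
x = 100: LHS = 2·100² + 100 = 20100; 20100 < 0 — FAILS
x = -100: LHS = 2·(-100)² + (-100) = 19900; 19900 < 0 — FAILS

Answer: No, fails for both x = 100 and x = -100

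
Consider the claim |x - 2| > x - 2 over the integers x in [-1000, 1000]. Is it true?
The claim fails at x = 2:
x = 2: LHS = |2 - 2| = |0| = 0, RHS = 2 - 2 = 0; 0 > 0 — FAILS

Because a single integer refutes it, the statement is false.

Answer: False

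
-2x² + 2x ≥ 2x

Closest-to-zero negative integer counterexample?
Testing negative integers from -1 downward:
x = -1: LHS = -2·(-1)² + 2·(-1) = -4, RHS = 2·(-1) = -2; -4 ≥ -2 — FAILS  ← closest negative counterexample to 0

Answer: x = -1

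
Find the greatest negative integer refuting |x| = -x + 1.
Testing negative integers from -1 downward:
x = -1: LHS = |-1| = 1, RHS = -(-1) + 1 = 2; 1 = 2 — FAILS  ← closest negative counterexample to 0

Answer: x = -1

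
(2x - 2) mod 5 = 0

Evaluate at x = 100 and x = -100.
x = 100: LHS = (2·100 - 2) mod 5 = 198 mod 5 = 3; 3 = 0 — FAILS
x = -100: LHS = (2·(-100) - 2) mod 5 = (-202) mod 5 = 3; 3 = 0 — FAILS

Answer: No, fails for both x = 100 and x = -100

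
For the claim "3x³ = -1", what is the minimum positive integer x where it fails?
Testing positive integers:
x = 1: LHS = 3·1³ = 3; 3 = -1 — FAILS  ← smallest positive counterexample

Answer: x = 1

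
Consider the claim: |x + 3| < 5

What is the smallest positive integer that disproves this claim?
Testing positive integers:
x = 1: LHS = |1 + 3| = |4| = 4; 4 < 5 — holds
x = 2: LHS = |2 + 3| = |5| = 5; 5 < 5 — FAILS  ← smallest positive counterexample

Answer: x = 2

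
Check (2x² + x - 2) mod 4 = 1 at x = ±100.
x = 100: LHS = (2·100² + 100 - 2) mod 4 = 20098 mod 4 = 2; 2 = 1 — FAILS
x = -100: LHS = (2·(-100)² + (-100) - 2) mod 4 = 19898 mod 4 = 2; 2 = 1 — FAILS

Answer: No, fails for both x = 100 and x = -100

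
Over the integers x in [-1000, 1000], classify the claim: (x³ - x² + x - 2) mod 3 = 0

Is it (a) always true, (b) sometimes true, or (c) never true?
For a polynomial with integer coefficients, its value mod 3 depends only on x mod 3, so it suffices to check one representative of each residue class, x = 0, 1, 2:
x = 0: LHS = (0³ - 0² + 0 - 2) mod 3 = (-2) mod 3 = 1; 1 = 0 — FAILS
x = 1: LHS = (1³ - 1² + 1 - 2) mod 3 = (-1) mod 3 = 2; 2 = 0 — FAILS
x = 2: LHS = (2³ - 2² + 2 - 2) mod 3 = 4 mod 3 = 1; 1 = 0 — FAILS
The relation fails in every residue class, so the claimed relation (=) fails for every integer in [-1000, 1000].

No integer in the range satisfies it.

Answer: Never true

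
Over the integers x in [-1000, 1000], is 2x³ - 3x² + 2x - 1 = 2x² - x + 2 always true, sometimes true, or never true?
Track d = LHS − RHS over the integers in [-1000, 1000]. Equality would need d = 0, but d changes sign only between consecutive integers, jumping over 0:
x = 2: LHS = 2·2³ - 3·2² + 2·2 - 1 = 7, RHS = 2·2² - 2 + 2 = 8; 7 = 8 — FAILS  (d = -1)
x = 3: LHS = 2·3³ - 3·3² + 2·3 - 1 = 32, RHS = 2·3² - 3 + 2 = 17; 32 = 17 — FAILS  (d = 15)
Away from these crossings d keeps a constant sign, and checking every integer in [-1000, 1000] confirms d ≠ 0 throughout. Hence the two sides are never equal, so the claimed relation (=) fails for every integer in [-1000, 1000].

No integer in the range satisfies it.

Answer: Never true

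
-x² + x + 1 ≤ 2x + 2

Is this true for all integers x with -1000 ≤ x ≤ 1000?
Over all integers in [-1000, 1000], LHS − RHS is largest at x = 0, where it equals -1:
x = 0: LHS = -0² + 0 + 1 = 1, RHS = 2·0 + 2 = 2; 1 ≤ 2 — holds
At the ends of the range:
x = -1000: LHS = -(-1000)² + (-1000) + 1 = -1000999, RHS = 2·(-1000) + 2 = -1998; -1000999 ≤ -1998 — holds
x = 1000: LHS = -1000² + 1000 + 1 = -998999, RHS = 2·1000 + 2 = 2002; -998999 ≤ 2002 — holds
Hence LHS − RHS is never positive, i.e. LHS ≤ RHS throughout, so the relation holds for every integer in [-1000, 1000].

No counterexample exists.

Answer: True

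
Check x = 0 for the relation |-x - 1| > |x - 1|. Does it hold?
x = 0: LHS = |-0 - 1| = |-1| = 1, RHS = |0 - 1| = |-1| = 1; 1 > 1 — FAILS

The relation fails at x = 0, so x = 0 is a counterexample.

Answer: No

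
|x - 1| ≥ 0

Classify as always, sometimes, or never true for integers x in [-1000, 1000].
An absolute value is never negative, so the left side is ≥ 0 for every x, while the right side is 0. Tightest case in [-1000, 1000] is x = 1:
x = 1: LHS = |1 - 1| = |0| = 0; 0 ≥ 0 — holds
Hence LHS − RHS is never negative, i.e. LHS ≥ RHS throughout, so the relation holds for every integer in [-1000, 1000].

No counterexample exists.

Answer: Always true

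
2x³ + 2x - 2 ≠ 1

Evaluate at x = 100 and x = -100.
x = 100: LHS = 2·100³ + 2·100 - 2 = 2000198; 2000198 ≠ 1 — holds
x = -100: LHS = 2·(-100)³ + 2·(-100) - 2 = -2000202; -2000202 ≠ 1 — holds

Answer: Yes, holds for both x = 100 and x = -100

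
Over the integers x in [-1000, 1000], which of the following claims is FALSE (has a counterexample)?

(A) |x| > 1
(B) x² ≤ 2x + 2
(A) x = 0: LHS = |0| = 0; 0 > 1 — FAILS
(B) x = -1: LHS = (-1)² = 1, RHS = 2·(-1) + 2 = 0; 1 ≤ 0 — FAILS

Answer: Both A and B are false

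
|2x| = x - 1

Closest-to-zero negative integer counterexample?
Testing negative integers from -1 downward:
x = -1: LHS = |2·(-1)| = |-2| = 2, RHS = (-1) - 1 = -2; 2 = -2 — FAILS  ← closest negative counterexample to 0

Answer: x = -1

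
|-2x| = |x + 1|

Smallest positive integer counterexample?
Testing positive integers:
x = 1: LHS = |-2·1| = |-2| = 2, RHS = |1 + 1| = |2| = 2; 2 = 2 — holds
x = 2: LHS = |-2·2| = |-4| = 4, RHS = |2 + 1| = |3| = 3; 4 = 3 — FAILS  ← smallest positive counterexample

Answer: x = 2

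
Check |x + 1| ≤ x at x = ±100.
x = 100: LHS = |100 + 1| = |101| = 101; 101 ≤ 100 — FAILS
x = -100: LHS = |(-100) + 1| = |-99| = 99; 99 ≤ -100 — FAILS

Answer: No, fails for both x = 100 and x = -100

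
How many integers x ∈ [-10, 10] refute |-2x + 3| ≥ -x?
Over all integers in [-10, 10], LHS − RHS is smallest at x = 1, where it equals 2:
x = 1: LHS = |-2·1 + 3| = |1| = 1; 1 ≥ -1 — holds
At the ends of the range:
x = -10: LHS = |-2·(-10) + 3| = |23| = 23, RHS = -(-10) = 10; 23 ≥ 10 — holds
x = 10: LHS = |-2·10 + 3| = |-17| = 17; 17 ≥ -10 — holds
Hence LHS − RHS is never negative, i.e. LHS ≥ RHS throughout, so the relation holds for every integer in [-10, 10].

No counterexample appears in that range.

Answer: 0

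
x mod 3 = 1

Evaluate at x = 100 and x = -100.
x = 100: LHS = 100 mod 3 = 1; 1 = 1 — holds
x = -100: LHS = (-100) mod 3 = 2; 2 = 1 — FAILS

Answer: Partially: holds for x = 100, fails for x = -100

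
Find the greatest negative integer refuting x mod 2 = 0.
Testing negative integers from -1 downward:
x = -1: LHS = (-1) mod 2 = 1; 1 = 0 — FAILS  ← closest negative counterexample to 0

Answer: x = -1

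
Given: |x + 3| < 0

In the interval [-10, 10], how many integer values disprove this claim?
Counterexamples in [-10, 10]: {-10, -9, -8, -7, -6, -5, -4, -3, -2, -1, 0, 1, 2, 3, 4, 5, 6, 7, 8, 9, 10}.

Counting them gives 21 values.

Answer: 21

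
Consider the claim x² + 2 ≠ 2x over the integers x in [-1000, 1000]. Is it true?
Over all integers in [-1000, 1000], LHS − RHS is always positive; it is smallest at x = 1, where it equals 1:
x = 1: LHS = 1² + 2 = 3, RHS = 2·1 = 2; 3 ≠ 2 — holds
At the ends of the range:
x = -1000: LHS = (-1000)² + 2 = 1000002, RHS = 2·(-1000) = -2000; 1000002 ≠ -2000 — holds
x = 1000: LHS = 1000² + 2 = 1000002, RHS = 2·1000 = 2000; 1000002 ≠ 2000 — holds
Hence LHS − RHS is never 0, i.e. the two sides are never equal, so the relation holds for every integer in [-1000, 1000].

No counterexample exists.

Answer: True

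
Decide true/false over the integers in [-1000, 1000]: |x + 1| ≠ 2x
The claim fails at x = 1:
x = 1: LHS = |1 + 1| = |2| = 2, RHS = 2·1 = 2; 2 ≠ 2 — FAILS

Because a single integer refutes it, the statement is false.

Answer: False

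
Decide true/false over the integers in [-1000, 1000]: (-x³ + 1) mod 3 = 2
The claim fails at x = 0:
x = 0: LHS = (-0³ + 1) mod 3 = 1 mod 3 = 1; 1 = 2 — FAILS

Because a single integer refutes it, the statement is false.

Answer: False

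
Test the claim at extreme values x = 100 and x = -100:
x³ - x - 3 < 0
x = 100: LHS = 100³ - 100 - 3 = 999897; 999897 < 0 — FAILS
x = -100: LHS = (-100)³ - (-100) - 3 = -999903; -999903 < 0 — holds

Answer: Partially: fails for x = 100, holds for x = -100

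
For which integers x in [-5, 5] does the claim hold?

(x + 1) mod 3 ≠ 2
Holds for: {-4, -3, -1, 0, 2, 3, 5}
Fails for: {-5, -2, 1, 4}

Answer: {-4, -3, -1, 0, 2, 3, 5}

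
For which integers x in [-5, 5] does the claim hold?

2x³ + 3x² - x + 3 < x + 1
Holds for: {-5, -4, -3}
Fails for: {-2, -1, 0, 1, 2, 3, 4, 5}

Answer: {-5, -4, -3}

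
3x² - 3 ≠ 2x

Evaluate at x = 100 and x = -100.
x = 100: LHS = 3·100² - 3 = 29997, RHS = 2·100 = 200; 29997 ≠ 200 — holds
x = -100: LHS = 3·(-100)² - 3 = 29997, RHS = 2·(-100) = -200; 29997 ≠ -200 — holds

Answer: Yes, holds for both x = 100 and x = -100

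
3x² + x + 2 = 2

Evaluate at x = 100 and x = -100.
x = 100: LHS = 3·100² + 100 + 2 = 30102; 30102 = 2 — FAILS
x = -100: LHS = 3·(-100)² + (-100) + 2 = 29902; 29902 = 2 — FAILS

Answer: No, fails for both x = 100 and x = -100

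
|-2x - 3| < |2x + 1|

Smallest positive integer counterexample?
Testing positive integers:
x = 1: LHS = |-2·1 - 3| = |-5| = 5, RHS = |2·1 + 1| = |3| = 3; 5 < 3 — FAILS  ← smallest positive counterexample

Answer: x = 1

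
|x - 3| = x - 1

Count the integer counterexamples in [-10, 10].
Counterexamples in [-10, 10]: {-10, -9, -8, -7, -6, -5, -4, -3, -2, -1, 0, 1, 3, 4, 5, 6, 7, 8, 9, 10}.

Counting them gives 20 values.

Answer: 20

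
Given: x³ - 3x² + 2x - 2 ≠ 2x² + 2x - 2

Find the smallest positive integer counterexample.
Testing positive integers:
x = 1: LHS = 1³ - 3·1² + 2·1 - 2 = -2, RHS = 2·1² + 2·1 - 2 = 2; -2 ≠ 2 — holds
x = 2: LHS = 2³ - 3·2² + 2·2 - 2 = -2, RHS = 2·2² + 2·2 - 2 = 10; -2 ≠ 10 — holds
x = 3: LHS = 3³ - 3·3² + 2·3 - 2 = 4, RHS = 2·3² + 2·3 - 2 = 22; 4 ≠ 22 — holds
x = 4: LHS = 4³ - 3·4² + 2·4 - 2 = 22, RHS = 2·4² + 2·4 - 2 = 38; 22 ≠ 38 — holds
x = 5: LHS = 5³ - 3·5² + 2·5 - 2 = 58, RHS = 2·5² + 2·5 - 2 = 58; 58 ≠ 58 — FAILS  ← smallest positive counterexample

Answer: x = 5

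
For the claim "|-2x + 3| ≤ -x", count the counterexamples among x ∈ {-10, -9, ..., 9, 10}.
Counterexamples in [-10, 10]: {-10, -9, -8, -7, -6, -5, -4, -3, -2, -1, 0, 1, 2, 3, 4, 5, 6, 7, 8, 9, 10}.

Counting them gives 21 values.

Answer: 21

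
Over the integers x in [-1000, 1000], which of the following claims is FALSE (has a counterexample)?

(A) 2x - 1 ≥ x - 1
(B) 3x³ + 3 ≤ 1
(A) x = -1: LHS = 2·(-1) - 1 = -3, RHS = (-1) - 1 = -2; -3 ≥ -2 — FAILS
(B) x = 0: LHS = 3·0³ + 3 = 3; 3 ≤ 1 — FAILS

Answer: Both A and B are false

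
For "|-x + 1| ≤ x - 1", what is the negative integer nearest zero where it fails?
Testing negative integers from -1 downward:
x = -1: LHS = |-(-1) + 1| = |2| = 2, RHS = (-1) - 1 = -2; 2 ≤ -2 — FAILS  ← closest negative counterexample to 0

Answer: x = -1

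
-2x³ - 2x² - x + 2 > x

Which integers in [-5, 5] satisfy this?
Holds for: {-5, -4, -3, -2, -1, 0}
Fails for: {1, 2, 3, 4, 5}

Answer: {-5, -4, -3, -2, -1, 0}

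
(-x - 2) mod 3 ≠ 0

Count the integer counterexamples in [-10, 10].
Counterexamples in [-10, 10]: {-8, -5, -2, 1, 4, 7, 10}.

Counting them gives 7 values.

Answer: 7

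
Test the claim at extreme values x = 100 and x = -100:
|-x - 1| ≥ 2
x = 100: LHS = |-100 - 1| = |-101| = 101; 101 ≥ 2 — holds
x = -100: LHS = |-(-100) - 1| = |99| = 99; 99 ≥ 2 — holds

Answer: Yes, holds for both x = 100 and x = -100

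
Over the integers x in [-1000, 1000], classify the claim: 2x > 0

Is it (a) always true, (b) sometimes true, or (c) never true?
Holds at x = 1: LHS = 2·1 = 2; 2 > 0 — holds
Fails at x = 0: LHS = 2·0 = 0; 0 > 0 — FAILS
It is satisfied by some integers in the range but not all.

Answer: Sometimes true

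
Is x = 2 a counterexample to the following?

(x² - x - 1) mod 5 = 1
Substitute x = 2 into the relation:
x = 2: LHS = (2² - 2 - 1) mod 5 = 1 mod 5 = 1; 1 = 1 — holds

The claim holds here, so x = 2 is not a counterexample. (A counterexample exists elsewhere, e.g. x = 0.)

Answer: No, x = 2 is not a counterexample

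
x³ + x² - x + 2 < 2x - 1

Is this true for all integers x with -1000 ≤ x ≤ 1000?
The claim fails at x = 0:
x = 0: LHS = 0³ + 0² - 0 + 2 = 2, RHS = 2·0 - 1 = -1; 2 < -1 — FAILS

Because a single integer refutes it, the statement is false.

Answer: False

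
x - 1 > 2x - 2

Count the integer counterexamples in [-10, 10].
Counterexamples in [-10, 10]: {1, 2, 3, 4, 5, 6, 7, 8, 9, 10}.

Counting them gives 10 values.

Answer: 10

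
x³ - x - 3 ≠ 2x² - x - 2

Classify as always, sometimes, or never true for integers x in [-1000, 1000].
Track d = LHS − RHS over the integers in [-1000, 1000]. Equality would need d = 0, but d changes sign only between consecutive integers, jumping over 0:
x = 2: LHS = 2³ - 2 - 3 = 3, RHS = 2·2² - 2 - 2 = 4; 3 ≠ 4 — holds  (d = -1)
x = 3: LHS = 3³ - 3 - 3 = 21, RHS = 2·3² - 3 - 2 = 13; 21 ≠ 13 — holds  (d = 8)
Away from these crossings d keeps a constant sign, and checking every integer in [-1000, 1000] confirms d ≠ 0 throughout. Hence the two sides are never equal, so the relation holds for every integer in [-1000, 1000].

No counterexample exists.

Answer: Always true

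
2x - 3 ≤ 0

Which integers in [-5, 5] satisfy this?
Holds for: {-5, -4, -3, -2, -1, 0, 1}
Fails for: {2, 3, 4, 5}

Answer: {-5, -4, -3, -2, -1, 0, 1}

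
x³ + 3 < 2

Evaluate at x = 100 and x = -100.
x = 100: LHS = 100³ + 3 = 1000003; 1000003 < 2 — FAILS
x = -100: LHS = (-100)³ + 3 = -999997; -999997 < 2 — holds

Answer: Partially: fails for x = 100, holds for x = -100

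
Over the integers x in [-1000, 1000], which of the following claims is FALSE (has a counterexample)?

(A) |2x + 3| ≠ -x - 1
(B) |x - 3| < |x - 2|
(A) x = -2: LHS = |2·(-2) + 3| = |-1| = 1, RHS = -(-2) - 1 = 1; 1 ≠ 1 — FAILS
(B) x = 0: LHS = |0 - 3| = |-3| = 3, RHS = |0 - 2| = |-2| = 2; 3 < 2 — FAILS

Answer: Both A and B are false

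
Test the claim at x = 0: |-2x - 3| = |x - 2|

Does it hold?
x = 0: LHS = |-2·0 - 3| = |-3| = 3, RHS = |0 - 2| = |-2| = 2; 3 = 2 — FAILS

The relation fails at x = 0, so x = 0 is a counterexample.

Answer: No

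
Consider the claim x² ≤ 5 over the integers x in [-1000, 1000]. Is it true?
The claim fails at x = 3:
x = 3: LHS = 3² = 9; 9 ≤ 5 — FAILS

Because a single integer refutes it, the statement is false.

Answer: False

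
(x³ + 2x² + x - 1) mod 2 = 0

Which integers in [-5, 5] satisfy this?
For a polynomial with integer coefficients, its value mod 2 depends only on x mod 2, so it suffices to check one representative of each residue class, x = 0, 1:
x = 0: LHS = (0³ + 2·0² + 0 - 1) mod 2 = (-1) mod 2 = 1; 1 = 0 — FAILS
x = 1: LHS = (1³ + 2·1² + 1 - 1) mod 2 = 3 mod 2 = 1; 1 = 0 — FAILS
The relation fails in every residue class, so the claimed relation (=) fails for every integer in [-5, 5].

Answer: None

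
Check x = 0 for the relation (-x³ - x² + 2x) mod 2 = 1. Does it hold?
x = 0: LHS = (-0³ - 0² + 2·0) mod 2 = 0 mod 2 = 0; 0 = 1 — FAILS

The relation fails at x = 0, so x = 0 is a counterexample.

Answer: No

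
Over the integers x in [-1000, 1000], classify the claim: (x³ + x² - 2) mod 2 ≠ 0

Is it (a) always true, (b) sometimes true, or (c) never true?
For a polynomial with integer coefficients, its value mod 2 depends only on x mod 2, so it suffices to check one representative of each residue class, x = 0, 1:
x = 0: LHS = (0³ + 0² - 2) mod 2 = (-2) mod 2 = 0; 0 ≠ 0 — FAILS
x = 1: LHS = (1³ + 1² - 2) mod 2 = 0 mod 2 = 0; 0 ≠ 0 — FAILS
The relation fails in every residue class, so the claimed relation (≠) fails for every integer in [-1000, 1000].

No integer in the range satisfies it.

Answer: Never true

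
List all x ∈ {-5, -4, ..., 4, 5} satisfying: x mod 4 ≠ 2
Holds for: {-5, -4, -3, -1, 0, 1, 3, 4, 5}
Fails for: {-2, 2}

Answer: {-5, -4, -3, -1, 0, 1, 3, 4, 5}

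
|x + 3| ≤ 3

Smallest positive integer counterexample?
Testing positive integers:
x = 1: LHS = |1 + 3| = |4| = 4; 4 ≤ 3 — FAILS  ← smallest positive counterexample

Answer: x = 1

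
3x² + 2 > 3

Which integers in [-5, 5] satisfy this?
Holds for: {-5, -4, -3, -2, -1, 1, 2, 3, 4, 5}
Fails for: {0}

Answer: {-5, -4, -3, -2, -1, 1, 2, 3, 4, 5}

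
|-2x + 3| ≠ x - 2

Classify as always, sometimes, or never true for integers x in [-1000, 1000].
Over all integers in [-1000, 1000], LHS − RHS is always positive; it is smallest at x = 2, where it equals 1:
x = 2: LHS = |-2·2 + 3| = |-1| = 1, RHS = 2 - 2 = 0; 1 ≠ 0 — holds
At the ends of the range:
x = -1000: LHS = |-2·(-1000) + 3| = |2003| = 2003, RHS = (-1000) - 2 = -1002; 2003 ≠ -1002 — holds
x = 1000: LHS = |-2·1000 + 3| = |-1997| = 1997, RHS = 1000 - 2 = 998; 1997 ≠ 998 — holds
Hence LHS − RHS is never 0, i.e. the two sides are never equal, so the relation holds for every integer in [-1000, 1000].

No counterexample exists.

Answer: Always true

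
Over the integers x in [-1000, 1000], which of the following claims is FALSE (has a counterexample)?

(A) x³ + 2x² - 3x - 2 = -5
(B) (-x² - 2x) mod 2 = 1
(A) x = 0: LHS = 0³ + 2·0² - 3·0 - 2 = -2; -2 = -5 — FAILS
(B) x = 0: LHS = (-0² - 2·0) mod 2 = 0 mod 2 = 0; 0 = 1 — FAILS

Answer: Both A and B are false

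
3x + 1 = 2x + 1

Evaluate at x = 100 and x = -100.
x = 100: LHS = 3·100 + 1 = 301, RHS = 2·100 + 1 = 201; 301 = 201 — FAILS
x = -100: LHS = 3·(-100) + 1 = -299, RHS = 2·(-100) + 1 = -199; -299 = -199 — FAILS

Answer: No, fails for both x = 100 and x = -100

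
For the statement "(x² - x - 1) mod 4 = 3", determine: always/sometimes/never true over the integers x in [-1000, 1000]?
Holds at x = 0: LHS = (0² - 0 - 1) mod 4 = (-1) mod 4 = 3; 3 = 3 — holds
Fails at x = -1: LHS = ((-1)² - (-1) - 1) mod 4 = 1 mod 4 = 1; 1 = 3 — FAILS
It is satisfied by some integers in the range but not all.

Answer: Sometimes true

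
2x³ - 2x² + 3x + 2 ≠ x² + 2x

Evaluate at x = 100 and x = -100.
x = 100: LHS = 2·100³ - 2·100² + 3·100 + 2 = 1980302, RHS = 100² + 2·100 = 10200; 1980302 ≠ 10200 — holds
x = -100: LHS = 2·(-100)³ - 2·(-100)² + 3·(-100) + 2 = -2020298, RHS = (-100)² + 2·(-100) = 9800; -2020298 ≠ 9800 — holds

Answer: Yes, holds for both x = 100 and x = -100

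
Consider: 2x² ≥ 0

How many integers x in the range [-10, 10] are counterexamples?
Over all integers in [-10, 10], LHS − RHS is smallest at x = 0, where it equals 0:
x = 0: LHS = 2·0² = 0; 0 ≥ 0 — holds
At the ends of the range:
x = -10: LHS = 2·(-10)² = 200; 200 ≥ 0 — holds
x = 10: LHS = 2·10² = 200; 200 ≥ 0 — holds
Hence LHS − RHS is never negative, i.e. LHS ≥ RHS throughout, so the relation holds for every integer in [-10, 10].

No counterexample appears in that range.

Answer: 0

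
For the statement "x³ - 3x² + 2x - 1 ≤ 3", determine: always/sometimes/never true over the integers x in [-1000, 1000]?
Holds at x = 0: LHS = 0³ - 3·0² + 2·0 - 1 = -1; -1 ≤ 3 — holds
Fails at x = 3: LHS = 3³ - 3·3² + 2·3 - 1 = 5; 5 ≤ 3 — FAILS
It is satisfied by some integers in the range but not all.

Answer: Sometimes true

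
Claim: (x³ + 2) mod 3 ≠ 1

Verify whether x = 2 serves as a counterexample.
Substitute x = 2 into the relation:
x = 2: LHS = (2³ + 2) mod 3 = 10 mod 3 = 1; 1 ≠ 1 — FAILS

Since the claim fails at x = 2, this value is a counterexample.

Answer: Yes, x = 2 is a counterexample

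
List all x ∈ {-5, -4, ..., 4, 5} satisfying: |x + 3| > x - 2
Over all integers in [-5, 5], LHS − RHS is smallest at x = 0, where it equals 5:
x = 0: LHS = |0 + 3| = |3| = 3, RHS = 0 - 2 = -2; 3 > -2 — holds
At the ends of the range:
x = -5: LHS = |(-5) + 3| = |-2| = 2, RHS = (-5) - 2 = -7; 2 > -7 — holds
x = 5: LHS = |5 + 3| = |8| = 8, RHS = 5 - 2 = 3; 8 > 3 — holds
Hence LHS − RHS is never zero or negative, i.e. LHS > RHS throughout, so the relation holds for every integer in [-5, 5].

Answer: All integers in [-5, 5]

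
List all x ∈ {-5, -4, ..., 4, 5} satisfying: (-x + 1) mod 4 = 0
Holds for: {-3, 1, 5}
Fails for: {-5, -4, -2, -1, 0, 2, 3, 4}

Answer: {-3, 1, 5}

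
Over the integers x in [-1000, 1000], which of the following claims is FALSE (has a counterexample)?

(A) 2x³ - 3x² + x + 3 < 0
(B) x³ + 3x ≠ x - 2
(A) x = 0: LHS = 2·0³ - 3·0² + 0 + 3 = 3; 3 < 0 — FAILS

(B) Track d = LHS − RHS over the integers in [-1000, 1000]. Equality would need d = 0, but d changes sign only between consecutive integers, jumping over 0:
x = -1: LHS = (-1)³ + 3·(-1) = -4, RHS = (-1) - 2 = -3; -4 ≠ -3 — holds  (d = -1)
x = 0: LHS = 0³ + 3·0 = 0, RHS = 0 - 2 = -2; 0 ≠ -2 — holds  (d = 2)
Away from these crossings d keeps a constant sign, and checking every integer in [-1000, 1000] confirms d ≠ 0 throughout. Hence the two sides are never equal, so the relation holds for every integer in [-1000, 1000].

Only (A) has a counterexample.

Answer: A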